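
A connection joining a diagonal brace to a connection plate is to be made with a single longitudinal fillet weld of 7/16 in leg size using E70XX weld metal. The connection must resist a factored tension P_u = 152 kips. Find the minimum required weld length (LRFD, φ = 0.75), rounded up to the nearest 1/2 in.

L = 16 in

E70XX → F_EXX = 70 ksi.
Throat t_e = 0.707 × 0.4375 = 0.3093 in.
φr_n = 0.75 × 0.6 × 70 × 0.3093 = 9.743 kips/in.
L_req = P_u / φr_n = 152 / 9.743 = 15.6 in total.
Round up → use L = 16 in.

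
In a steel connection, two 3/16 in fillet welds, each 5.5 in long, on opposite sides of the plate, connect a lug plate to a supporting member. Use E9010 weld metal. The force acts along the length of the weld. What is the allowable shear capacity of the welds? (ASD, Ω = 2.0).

R_n/Ω ≈ 39.4 kips

E90XX → F_EXX = 90 ksi.
Effective throat t_e = 0.707 × 0.1875 = 0.1326 in.
Total length L = 11 in; A_we = 0.1326 × 11 = 1.458 in².
F_nw = 0.6 F_EXX = 0.6 × 90 = 54 ksi.
R_n = 54 × 1.458 = 78.74 kips; R_n/Ω = 78.74/2.0 = 39.37 kips.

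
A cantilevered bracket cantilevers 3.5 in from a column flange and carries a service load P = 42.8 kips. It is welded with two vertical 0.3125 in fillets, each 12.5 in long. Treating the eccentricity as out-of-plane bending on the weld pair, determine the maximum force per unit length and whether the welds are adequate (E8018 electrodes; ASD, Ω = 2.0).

E80XX → F_EXX = 80 ksi.
L_w = 2 × 12.5 = 25 in; section modulus (unit throat) S = 2 × L²/6 = 52.08 in².
Direct shear f_v = P/L_w = 42.8/25 = 1.712 kip/in.
Moment M = P × e = 42.8 × 3.5 = 149.8 kip·in; bending f_b = M/S = 2.876 kip/in.
f_max = √(f_v² + f_b²) = √(1.712² + 2.876²) = 3.347 kip/in.
r_n/Ω = (1/2.0) × 0.6 × 80 × (0.707 × 0.3125) = 5.302 kip/in → adequate.

f_max ≈ 3.35 kip/in; adequate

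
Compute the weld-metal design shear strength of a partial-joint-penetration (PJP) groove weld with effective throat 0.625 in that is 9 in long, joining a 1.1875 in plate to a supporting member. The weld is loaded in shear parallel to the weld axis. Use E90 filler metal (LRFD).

φR_n ≈ 228 kip

E90XX → F_EXX = 90 ksi.
Effective throat (given) t_e = 0.625 in.
A_we = 0.625 × 9 = 5.625 in².
F_nw = 0.6 F_EXX = 54 ksi.
φR_n = 0.75 × 54 × 5.625 = 227.8 kip.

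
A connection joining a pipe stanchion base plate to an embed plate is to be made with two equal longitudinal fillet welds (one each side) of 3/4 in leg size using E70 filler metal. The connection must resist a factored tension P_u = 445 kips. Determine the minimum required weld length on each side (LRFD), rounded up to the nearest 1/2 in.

E70XX → F_EXX = 70 ksi.
Throat t_e = 0.707 × 0.75 = 0.5302 in.
φr_n = 0.75 × 0.6 × 70 × 0.5302 = 16.7 kips/in.
L_req = P_u / φr_n = 445 / 16.7 = 26.64 in total.
Per side: 26.64 / 2 = 13.32 in.
Round up → use L = 13.5 in on each side.

L = 13.5 in on each side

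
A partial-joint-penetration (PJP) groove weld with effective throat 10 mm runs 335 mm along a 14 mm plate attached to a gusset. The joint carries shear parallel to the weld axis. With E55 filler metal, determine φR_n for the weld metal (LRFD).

φR_n ≈ 829 kN

E55XX → F_EXX = 550 MPa.
Effective throat (given) t_e = 10 mm.
A_we = 10 × 335 = 3350 mm².
F_nw = 0.6 F_EXX = 330 MPa.
φR_n = 0.75 × 330 × 3350 × 10⁻³ = 829.1 kN.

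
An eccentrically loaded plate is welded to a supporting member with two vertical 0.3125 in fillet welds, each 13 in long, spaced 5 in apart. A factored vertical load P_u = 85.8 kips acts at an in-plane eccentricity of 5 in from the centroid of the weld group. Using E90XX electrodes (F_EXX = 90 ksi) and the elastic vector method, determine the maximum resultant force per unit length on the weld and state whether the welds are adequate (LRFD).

f_max ≈ 7.5 kip/in; adequate

Total weld length L_w = 26 in. Treat welds as unit-width lines.
Polar moment about centroid: J = 2[d³/12 + d(b/2)²] = 2[13³/12 + 13×2.5²] = 528.7 in³.
Direct shear f_v = P/L_w = 85.8 / 26 = 3.3 kip/in (vertical).
Torsion M = P·e = 85.8 × 5 = 429 kip·in.
Critical point at (x, y) = (2.5, 6.5) from centroid. f_tx = M·y/J = 5.275 kip/in; f_ty = M·x/J = 2.029 kip/in.
Resultant f_max = √[f_tx² + (f_v + f_ty)²] = √[5.275² + (3.3 + 2.029)²] = 7.498 kip/in.
Capacity per unit length: φr_n = 0.75 × 0.6 × 90 × (0.707 × 0.3125) = 8.948 kip/in.
7.498 ≤ 8.948 → adequate.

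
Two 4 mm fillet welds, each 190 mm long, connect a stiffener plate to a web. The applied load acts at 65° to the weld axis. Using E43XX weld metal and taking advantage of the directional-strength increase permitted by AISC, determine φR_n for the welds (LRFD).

E43XX → F_EXX = 430 MPa.
t_e = 0.707 × 4 = 2.828 mm; A_we = 2.828 × 380 = 1075 mm².
Directional factor: 1.0 + 0.5 sin^1.5(65°) = 1.431.
F_nw = 0.6 × 430 × 1.431 = 369.3 MPa.
φR_n = 0.75 × 369.3 × 1075 × 10⁻³ = 297.7 kN.

φR_n ≈ 298 kN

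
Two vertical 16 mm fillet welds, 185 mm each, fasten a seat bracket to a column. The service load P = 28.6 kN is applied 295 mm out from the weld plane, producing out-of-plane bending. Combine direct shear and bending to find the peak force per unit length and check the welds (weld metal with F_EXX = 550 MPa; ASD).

f_max ≈ 744 N/mm; adequate

L_w = 2 × 185 = 370 mm; section modulus (unit throat) S = 2 × L²/6 = 11410 mm².
Direct shear f_v = P/L_w = 28.6×10³/370 = 77.3 N/mm.
Moment M = P × e = 28.6×10³ × 295 = 8437000 N·mm; bending f_b = M/S = 739.5 N/mm.
f_max = √(f_v² + f_b²) = √(77.3² + 739.5²) = 743.6 N/mm.
r_n/Ω = (1/2.0) × 0.6 × 550 × (0.707 × 16) = 1866 N/mm → adequate.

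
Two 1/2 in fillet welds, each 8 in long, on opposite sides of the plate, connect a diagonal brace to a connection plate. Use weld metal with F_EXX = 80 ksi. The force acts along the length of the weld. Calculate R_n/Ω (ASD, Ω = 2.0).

R_n/Ω ≈ 136 kips

Effective throat t_e = 0.707 × 0.5 = 0.3535 in.
Total length L = 16 in; A_we = 0.3535 × 16 = 5.656 in².
F_nw = 0.6 F_EXX = 0.6 × 80 = 48 ksi.
R_n = 48 × 5.656 = 271.5 kips; R_n/Ω = 271.5/2.0 = 135.7 kips.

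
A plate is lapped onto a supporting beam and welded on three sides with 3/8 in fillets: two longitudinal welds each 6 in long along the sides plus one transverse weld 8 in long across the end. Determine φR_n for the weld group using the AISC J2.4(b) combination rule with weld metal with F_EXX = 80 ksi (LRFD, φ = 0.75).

φR_n ≈ 212 kip

t_e = 0.707 × 0.375 = 0.2651 in.
R_nwl = 0.6 × 80 × 0.2651 × 12 = 152.7 kip (longitudinal, 2 welds).
R_nwt = 0.6 × 80 × 0.2651 × 8 = 101.8 kip (transverse, base value).
(i) R_nwl + R_nwt = 254.5 kip; (ii) 0.85 R_nwl + 1.5 R_nwt = 282.5 kip.
R_n = max = 282.5 kip [governs: (ii)]; φR_n = 211.9 kip.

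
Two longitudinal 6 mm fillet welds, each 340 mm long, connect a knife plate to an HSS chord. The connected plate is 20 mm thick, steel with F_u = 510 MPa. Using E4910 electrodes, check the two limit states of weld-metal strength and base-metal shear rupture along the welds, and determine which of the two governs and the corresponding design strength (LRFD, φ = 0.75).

φR_n ≈ 636 kN (weld metal governs)

E49XX → F_EXX = 490 MPa.
t_e = 0.707 × 6 = 4.242 mm; L = 680 mm.
Weld metal: φR_n = 0.75 × 0.6 × 490 × 4.242 × 680 × 10⁻³ = 636 kN.
Base metal (shear rupture): φR_n = 0.75 × 0.6 × 510 × 20 × 680 × 10⁻³ = 3121 kN.
Governing: weld metal.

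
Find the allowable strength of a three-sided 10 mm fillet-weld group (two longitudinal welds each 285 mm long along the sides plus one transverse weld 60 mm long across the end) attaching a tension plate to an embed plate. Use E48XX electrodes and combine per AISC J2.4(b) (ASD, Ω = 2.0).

E48XX → F_EXX = 480 MPa.
t_e = 0.707 × 10 = 7.07 mm.
R_nwl = 0.6 × 480 × 7.07 × 570 × 10⁻³ = 1161 kN (longitudinal, 2 welds).
R_nwt = 0.6 × 480 × 7.07 × 60 × 10⁻³ = 122.2 kN (transverse, base value).
(i) R_nwl + R_nwt = 1283 kN; (ii) 0.85 R_nwl + 1.5 R_nwt = 1170 kN.
R_n = max = 1283 kN [governs: (i)]; R_n/Ω = 641.4 kN.

R_n/Ω ≈ 641 kN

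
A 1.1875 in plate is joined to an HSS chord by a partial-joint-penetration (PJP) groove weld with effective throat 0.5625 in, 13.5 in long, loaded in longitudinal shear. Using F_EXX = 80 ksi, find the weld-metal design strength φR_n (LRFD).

Effective throat (given) t_e = 0.5625 in.
A_we = 0.5625 × 13.5 = 7.594 in².
F_nw = 0.6 F_EXX = 48 ksi.
φR_n = 0.75 × 48 × 7.594 = 273.4 kips.

φR_n ≈ 273 kips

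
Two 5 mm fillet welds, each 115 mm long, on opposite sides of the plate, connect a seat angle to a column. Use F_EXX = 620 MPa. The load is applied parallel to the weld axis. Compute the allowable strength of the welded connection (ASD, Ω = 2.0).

R_n/Ω ≈ 151 kN

Effective throat t_e = 0.707 × 5 = 3.535 mm.
Total length L = 230 mm; A_we = 3.535 × 230 = 813 mm².
F_nw = 0.6 F_EXX = 0.6 × 620 = 372 MPa.
R_n = 372 × 813 × 10⁻³ = 302.5 kN; R_n/Ω = 302.5/2.0 = 151.2 kN.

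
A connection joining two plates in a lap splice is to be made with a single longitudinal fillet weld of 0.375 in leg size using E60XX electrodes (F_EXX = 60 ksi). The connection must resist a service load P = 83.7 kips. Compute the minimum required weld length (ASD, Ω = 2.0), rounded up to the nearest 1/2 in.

L = 18 in

Throat t_e = 0.707 × 0.375 = 0.2651 in.
r_n/Ω = (0.6 × 60 × 0.2651) / 2.0 = 4.772 kip/in.
L_req = P / (r_n/Ω) = 83.7 / 4.772 = 17.54 in total.
Round up → use L = 18 in.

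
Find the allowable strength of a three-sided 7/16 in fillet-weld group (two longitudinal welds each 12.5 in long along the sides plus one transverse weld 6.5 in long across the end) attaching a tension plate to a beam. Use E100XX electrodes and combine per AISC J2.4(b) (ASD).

E100XX → F_EXX = 100 ksi.
t_e = 0.707 × 0.4375 = 0.3093 in.
R_nwl = 0.6 × 100 × 0.3093 × 25 = 464 kip (longitudinal, 2 welds).
R_nwt = 0.6 × 100 × 0.3093 × 6.5 = 120.6 kip (transverse, base value).
(i) R_nwl + R_nwt = 584.6 kip; (ii) 0.85 R_nwl + 1.5 R_nwt = 575.3 kip.
R_n = max = 584.6 kip [governs: (i)]; R_n/Ω = 292.3 kip.

R_n/Ω ≈ 292 kip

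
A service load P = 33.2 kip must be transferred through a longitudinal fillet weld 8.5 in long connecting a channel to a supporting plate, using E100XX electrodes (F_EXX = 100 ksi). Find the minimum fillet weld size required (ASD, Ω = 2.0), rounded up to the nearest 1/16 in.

Total weld length L = 8.5 in.
Required throat t_e = P × Ω / (0.6 F_EXX × L) = 33.2 × 2.0 / (0.6 × 100 × 8.5) = 0.1302 in.
Required leg w = t_e / 0.707 = 0.1842 in → use 3/16 in.

w = 3/16 in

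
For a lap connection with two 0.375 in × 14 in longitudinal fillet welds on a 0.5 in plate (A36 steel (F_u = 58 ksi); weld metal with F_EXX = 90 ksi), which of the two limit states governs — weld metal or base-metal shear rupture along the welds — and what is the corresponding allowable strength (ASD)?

t_e = 0.707 × 0.375 = 0.2651 in; L = 28 in.
Weld metal: R_n/Ω = (1/2.0) × 0.6 × 90 × 0.2651 × 28 = 200.4 kip.
Base metal (shear rupture): R_n/Ω = (1/2.0) × 0.6 × 58 × 0.5 × 28 = 243.6 kip.
Governing: weld metal.

R_n/Ω ≈ 200 kip (weld metal governs)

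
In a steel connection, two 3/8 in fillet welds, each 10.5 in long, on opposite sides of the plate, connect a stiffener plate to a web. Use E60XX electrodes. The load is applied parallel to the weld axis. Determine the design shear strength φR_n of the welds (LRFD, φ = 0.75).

φR_n ≈ 150 kips

E60XX → F_EXX = 60 ksi.
Effective throat t_e = 0.707 × 0.375 = 0.2651 in.
Total length L = 21 in; A_we = 0.2651 × 21 = 5.568 in².
F_nw = 0.6 F_EXX = 0.6 × 60 = 36 ksi.
φR_n = 0.75 × 36 × 5.568 = 150.3 kips.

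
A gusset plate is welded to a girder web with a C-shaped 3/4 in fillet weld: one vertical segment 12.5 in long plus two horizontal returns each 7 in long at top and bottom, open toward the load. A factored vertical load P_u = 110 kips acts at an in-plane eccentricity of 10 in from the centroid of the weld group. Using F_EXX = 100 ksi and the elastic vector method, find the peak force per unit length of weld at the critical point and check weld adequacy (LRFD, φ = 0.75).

f_max ≈ 13.5 kip/in; adequate

Total weld length L_w = 26.5 in. Treat welds as unit-width lines.
Centroid: x̄ = 2×7×3.5 / 26.5 = 1.849 in from the vertical weld.
Polar moment about centroid: J = I_x + I_y = [12.5³/12 + 2×7×6.25²] + [12.5×1.849² + 2(7³/12 + 7×1.651²)] = 847.7 in³.
Direct shear f_v = P/L_w = 110 / 26.5 = 4.151 kip/in (vertical).
Torsion M = P·e = 110 × 10 = 1100 kip·in.
Critical point at (x, y) = (5.151, 6.25) from centroid. f_tx = M·y/J = 8.11 kip/in; f_ty = M·x/J = 6.684 kip/in.
Resultant f_max = √[f_tx² + (f_v + f_ty)²] = √[8.11² + (4.151 + 6.684)²] = 13.53 kip/in.
Capacity per unit length: φr_n = 0.75 × 0.6 × 100 × (0.707 × 0.75) = 23.86 kip/in.
13.53 ≤ 23.86 → adequate.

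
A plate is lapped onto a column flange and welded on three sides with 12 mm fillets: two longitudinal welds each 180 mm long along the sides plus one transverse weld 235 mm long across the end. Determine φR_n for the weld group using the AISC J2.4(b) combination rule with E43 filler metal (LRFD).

φR_n ≈ 1080 kN

E43XX → F_EXX = 430 MPa.
t_e = 0.707 × 12 = 8.484 mm.
R_nwl = 0.6 × 430 × 8.484 × 360 × 10⁻³ = 788 kN (longitudinal, 2 welds).
R_nwt = 0.6 × 430 × 8.484 × 235 × 10⁻³ = 514.4 kN (transverse, base value).
(i) R_nwl + R_nwt = 1302 kN; (ii) 0.85 R_nwl + 1.5 R_nwt = 1441 kN.
R_n = max = 1441 kN [governs: (ii)]; φR_n = 1081 kN.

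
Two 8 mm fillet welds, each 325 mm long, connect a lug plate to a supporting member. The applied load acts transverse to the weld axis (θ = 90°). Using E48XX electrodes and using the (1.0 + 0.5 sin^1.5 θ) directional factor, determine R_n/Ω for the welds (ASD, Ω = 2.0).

E48XX → F_EXX = 480 MPa.
t_e = 0.707 × 8 = 5.656 mm; A_we = 5.656 × 650 = 3676 mm².
Directional factor: 1.0 + 0.5 sin^1.5(90°) = 1.5.
F_nw = 0.6 × 480 × 1.5 = 432 MPa.
R_n/Ω = (432 × 3676) / 2.0 × 10⁻³ = 794.1 kN.

R_n/Ω ≈ 794 kN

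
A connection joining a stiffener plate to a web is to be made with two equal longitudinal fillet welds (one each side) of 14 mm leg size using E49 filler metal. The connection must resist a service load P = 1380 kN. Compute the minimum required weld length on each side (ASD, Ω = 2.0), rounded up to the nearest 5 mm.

E49XX → F_EXX = 490 MPa.
Throat t_e = 0.707 × 14 = 9.898 mm.
r_n/Ω = (0.6 × 490 × 9.898) / 2.0 = 1455 N/mm = 1.455 kN/mm.
L_req = P / (r_n/Ω) = 1380 / 1.455 = 948.4 mm total.
Per side: 948.4 / 2 = 474.2 mm.
Round up → use L = 475 mm on each side.

L = 475 mm on each side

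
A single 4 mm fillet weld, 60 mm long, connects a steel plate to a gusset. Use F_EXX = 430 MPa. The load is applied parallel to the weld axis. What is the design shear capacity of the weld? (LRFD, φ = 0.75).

Effective throat t_e = 0.707 × 4 = 2.828 mm.
Total length L = 60 mm; A_we = 2.828 × 60 = 169.7 mm².
F_nw = 0.6 F_EXX = 0.6 × 430 = 258 MPa.
φR_n = 0.75 × 258 × 169.7 × 10⁻³ = 32.83 kN.

φR_n ≈ 32.8 kN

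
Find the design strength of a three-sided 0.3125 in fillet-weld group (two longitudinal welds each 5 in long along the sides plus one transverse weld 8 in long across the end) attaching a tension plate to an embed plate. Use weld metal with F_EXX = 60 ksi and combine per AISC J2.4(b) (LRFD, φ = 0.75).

t_e = 0.707 × 0.3125 = 0.2209 in.
R_nwl = 0.6 × 60 × 0.2209 × 10 = 79.54 kip (longitudinal, 2 welds).
R_nwt = 0.6 × 60 × 0.2209 × 8 = 63.63 kip (transverse, base value).
(i) R_nwl + R_nwt = 143.2 kip; (ii) 0.85 R_nwl + 1.5 R_nwt = 163.1 kip.
R_n = max = 163.1 kip [governs: (ii)]; φR_n = 122.3 kip.

φR_n ≈ 122 kip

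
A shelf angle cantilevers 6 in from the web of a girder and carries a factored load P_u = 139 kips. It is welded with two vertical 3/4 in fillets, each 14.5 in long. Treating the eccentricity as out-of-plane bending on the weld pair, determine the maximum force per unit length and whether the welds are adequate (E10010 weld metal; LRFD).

f_max ≈ 12.8 kip/in; adequate

E100XX → F_EXX = 100 ksi.
L_w = 2 × 14.5 = 29 in; section modulus (unit throat) S = 2 × L²/6 = 70.08 in².
Direct shear f_v = P/L_w = 139/29 = 4.793 kip/in.
Moment M = P × e = 139 × 6 = 834 kip·in; bending f_b = M/S = 11.9 kip/in.
f_max = √(f_v² + f_b²) = √(4.793² + 11.9²) = 12.83 kip/in.
φr_n = 0.75 × 0.6 × 100 × (0.707 × 0.75) = 23.86 kip/in → adequate.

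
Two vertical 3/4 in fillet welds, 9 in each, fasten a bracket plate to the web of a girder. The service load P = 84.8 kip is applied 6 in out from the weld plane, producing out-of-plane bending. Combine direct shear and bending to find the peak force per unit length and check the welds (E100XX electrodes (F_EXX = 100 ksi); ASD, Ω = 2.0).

f_max ≈ 19.4 kip/in; NOT adequate

L_w = 2 × 9 = 18 in; section modulus (unit throat) S = 2 × L²/6 = 27 in².
Direct shear f_v = P/L_w = 84.8/18 = 4.711 kip/in.
Moment M = P × e = 84.8 × 6 = 508.8 kip·in; bending f_b = M/S = 18.84 kip/in.
f_max = √(f_v² + f_b²) = √(4.711² + 18.84²) = 19.42 kip/in.
r_n/Ω = (1/2.0) × 0.6 × 100 × (0.707 × 0.75) = 15.91 kip/in → NOT adequate.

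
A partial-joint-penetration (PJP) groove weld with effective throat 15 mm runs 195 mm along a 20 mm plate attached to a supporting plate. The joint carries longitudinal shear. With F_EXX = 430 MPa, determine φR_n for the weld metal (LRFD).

Effective throat (given) t_e = 15 mm.
A_we = 15 × 195 = 2925 mm².
F_nw = 0.6 F_EXX = 258 MPa.
φR_n = 0.75 × 258 × 2925 × 10⁻³ = 566 kN.

φR_n ≈ 566 kN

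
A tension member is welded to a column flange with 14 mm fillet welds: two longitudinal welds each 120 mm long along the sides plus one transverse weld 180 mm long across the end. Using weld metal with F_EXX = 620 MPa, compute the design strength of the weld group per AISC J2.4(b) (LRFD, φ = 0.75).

φR_n ≈ 1310 kN

t_e = 0.707 × 14 = 9.898 mm.
R_nwl = 0.6 × 620 × 9.898 × 240 × 10⁻³ = 883.7 kN (longitudinal, 2 welds).
R_nwt = 0.6 × 620 × 9.898 × 180 × 10⁻³ = 662.8 kN (transverse, base value).
(i) R_nwl + R_nwt = 1546 kN; (ii) 0.85 R_nwl + 1.5 R_nwt = 1745 kN.
R_n = max = 1745 kN [governs: (ii)]; φR_n = 1309 kN.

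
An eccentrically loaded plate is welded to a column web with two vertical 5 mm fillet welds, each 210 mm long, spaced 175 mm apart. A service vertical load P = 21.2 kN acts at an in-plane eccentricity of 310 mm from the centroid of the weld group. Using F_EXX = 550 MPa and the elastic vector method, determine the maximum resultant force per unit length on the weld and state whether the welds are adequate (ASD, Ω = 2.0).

Total weld length L_w = 420 mm. Treat welds as unit-width lines.
Polar moment about centroid: J = 2[d³/12 + d(b/2)²] = 2[210³/12 + 210×87.5²] = 4759000 mm³.
Direct shear f_v = P/L_w = 21.2×10³ / 420 = 50.48 N/mm (vertical).
Torsion M = P·e = 21.2×10³ × 310 = 6572000 N·mm.
Critical point at (x, y) = (87.5, 105) from centroid. f_tx = M·y/J = 145 N/mm; f_ty = M·x/J = 120.8 N/mm.
Resultant f_max = √[f_tx² + (f_v + f_ty)²] = √[145² + (50.48 + 120.8)²] = 224.4 N/mm.
Capacity per unit length: r_n/Ω = (1/2.0) × 0.6 × 550 × (0.707 × 5) = 583.3 N/mm.
224.4 ≤ 583.3 → adequate.

f_max ≈ 224 N/mm; adequate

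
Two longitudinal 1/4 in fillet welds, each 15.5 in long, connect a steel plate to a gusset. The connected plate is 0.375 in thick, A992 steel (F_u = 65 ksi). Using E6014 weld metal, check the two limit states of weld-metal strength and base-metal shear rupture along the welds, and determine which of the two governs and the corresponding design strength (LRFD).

φR_n ≈ 148 kip (weld metal governs)

E60XX → F_EXX = 60 ksi.
t_e = 0.707 × 0.25 = 0.1767 in; L = 31 in.
Weld metal: φR_n = 0.75 × 0.6 × 60 × 0.1767 × 31 = 147.9 kip.
Base metal (shear rupture): φR_n = 0.75 × 0.6 × 65 × 0.375 × 31 = 340 kip.
Governing: weld metal.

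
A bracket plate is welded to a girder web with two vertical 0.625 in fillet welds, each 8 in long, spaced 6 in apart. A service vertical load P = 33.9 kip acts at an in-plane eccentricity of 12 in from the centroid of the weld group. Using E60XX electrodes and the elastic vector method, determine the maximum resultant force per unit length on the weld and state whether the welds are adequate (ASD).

E60XX → F_EXX = 60 ksi.
Total weld length L_w = 16 in. Treat welds as unit-width lines.
Polar moment about centroid: J = 2[d³/12 + d(b/2)²] = 2[8³/12 + 8×3²] = 229.3 in³.
Direct shear f_v = P/L_w = 33.9 / 16 = 2.119 kip/in (vertical).
Torsion M = P·e = 33.9 × 12 = 406.8 kip·in.
Critical point at (x, y) = (3, 4) from centroid. f_tx = M·y/J = 7.095 kip/in; f_ty = M·x/J = 5.322 kip/in.
Resultant f_max = √[f_tx² + (f_v + f_ty)²] = √[7.095² + (2.119 + 5.322)²] = 10.28 kip/in.
Capacity per unit length: r_n/Ω = (1/2.0) × 0.6 × 60 × (0.707 × 0.625) = 7.954 kip/in.
10.28 > 7.954 → NOT adequate.

f_max ≈ 10.3 kip/in; NOT adequate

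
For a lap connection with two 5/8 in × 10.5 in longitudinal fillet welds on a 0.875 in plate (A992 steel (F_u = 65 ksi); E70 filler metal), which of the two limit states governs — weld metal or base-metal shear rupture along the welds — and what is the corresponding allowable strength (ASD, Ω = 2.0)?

E70XX → F_EXX = 70 ksi.
t_e = 0.707 × 0.625 = 0.4419 in; L = 21 in.
Weld metal: R_n/Ω = (1/2.0) × 0.6 × 70 × 0.4419 × 21 = 194.9 kips.
Base metal (shear rupture): R_n/Ω = (1/2.0) × 0.6 × 65 × 0.875 × 21 = 358.3 kips.
Governing: weld metal.

R_n/Ω ≈ 195 kips (weld metal governs)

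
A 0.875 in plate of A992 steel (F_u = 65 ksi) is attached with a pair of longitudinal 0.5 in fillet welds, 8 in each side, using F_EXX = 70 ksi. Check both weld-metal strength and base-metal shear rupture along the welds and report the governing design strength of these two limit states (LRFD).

φR_n ≈ 178 kip (weld metal governs)

t_e = 0.707 × 0.5 = 0.3535 in; L = 16 in.
Weld metal: φR_n = 0.75 × 0.6 × 70 × 0.3535 × 16 = 178.2 kip.
Base metal (shear rupture): φR_n = 0.75 × 0.6 × 65 × 0.875 × 16 = 409.5 kip.
Governing: weld metal.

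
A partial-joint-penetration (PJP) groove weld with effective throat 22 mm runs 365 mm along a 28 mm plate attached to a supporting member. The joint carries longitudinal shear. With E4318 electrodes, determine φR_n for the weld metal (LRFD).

E43XX → F_EXX = 430 MPa.
Effective throat (given) t_e = 22 mm.
A_we = 22 × 365 = 8030 mm².
F_nw = 0.6 F_EXX = 258 MPa.
φR_n = 0.75 × 258 × 8030 × 10⁻³ = 1554 kN.

φR_n ≈ 1550 kN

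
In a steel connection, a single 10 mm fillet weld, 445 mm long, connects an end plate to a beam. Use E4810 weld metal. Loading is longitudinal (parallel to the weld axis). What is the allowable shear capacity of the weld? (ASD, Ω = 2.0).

E48XX → F_EXX = 480 MPa.
Effective throat t_e = 0.707 × 10 = 7.07 mm.
Total length L = 445 mm; A_we = 7.07 × 445 = 3146 mm².
F_nw = 0.6 F_EXX = 0.6 × 480 = 288 MPa.
R_n = 288 × 3146 × 10⁻³ = 906.1 kN; R_n/Ω = 906.1/2.0 = 453 kN.

R_n/Ω ≈ 453 kN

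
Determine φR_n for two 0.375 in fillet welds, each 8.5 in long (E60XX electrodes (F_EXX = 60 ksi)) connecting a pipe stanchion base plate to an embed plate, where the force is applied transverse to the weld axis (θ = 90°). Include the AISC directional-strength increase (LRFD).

φR_n ≈ 183 kips

t_e = 0.707 × 0.375 = 0.2651 in; A_we = 0.2651 × 17 = 4.507 in².
Directional factor: 1.0 + 0.5 sin^1.5(90°) = 1.5.
F_nw = 0.6 × 60 × 1.5 = 54 ksi.
φR_n = 0.75 × 54 × 4.507 = 182.5 kips.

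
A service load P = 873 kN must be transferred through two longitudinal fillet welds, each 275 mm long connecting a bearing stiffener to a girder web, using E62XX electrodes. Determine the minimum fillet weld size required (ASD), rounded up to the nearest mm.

E62XX → F_EXX = 620 MPa.
Total weld length L = 550 mm.
Required throat t_e = P × Ω / (0.6 F_EXX × L) = 873 × 2.0 / (0.6 × 620 × 550 × 10⁻³) = 8.534 mm.
Required leg w = t_e / 0.707 = 12.07 mm → use 13 mm.

w = 13 mm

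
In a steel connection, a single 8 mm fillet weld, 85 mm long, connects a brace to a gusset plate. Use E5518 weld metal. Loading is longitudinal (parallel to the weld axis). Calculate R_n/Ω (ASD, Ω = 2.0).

R_n/Ω ≈ 79.3 kN

E55XX → F_EXX = 550 MPa.
Effective throat t_e = 0.707 × 8 = 5.656 mm.
Total length L = 85 mm; A_we = 5.656 × 85 = 480.8 mm².
F_nw = 0.6 F_EXX = 0.6 × 550 = 330 MPa.
R_n = 330 × 480.8 × 10⁻³ = 158.7 kN; R_n/Ω = 158.7/2.0 = 79.33 kN.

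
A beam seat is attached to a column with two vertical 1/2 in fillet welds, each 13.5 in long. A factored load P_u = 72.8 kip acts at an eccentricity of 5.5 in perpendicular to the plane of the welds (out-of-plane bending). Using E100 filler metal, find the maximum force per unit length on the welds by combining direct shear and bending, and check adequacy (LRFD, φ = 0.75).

f_max ≈ 7.12 kip/in; adequate

E100XX → F_EXX = 100 ksi.
L_w = 2 × 13.5 = 27 in; section modulus (unit throat) S = 2 × L²/6 = 60.75 in².
Direct shear f_v = P/L_w = 72.8/27 = 2.696 kip/in.
Moment M = P × e = 72.8 × 5.5 = 400.4 kip·in; bending f_b = M/S = 6.591 kip/in.
f_max = √(f_v² + f_b²) = √(2.696² + 6.591²) = 7.121 kip/in.
φr_n = 0.75 × 0.6 × 100 × (0.707 × 0.5) = 15.91 kip/in → adequate.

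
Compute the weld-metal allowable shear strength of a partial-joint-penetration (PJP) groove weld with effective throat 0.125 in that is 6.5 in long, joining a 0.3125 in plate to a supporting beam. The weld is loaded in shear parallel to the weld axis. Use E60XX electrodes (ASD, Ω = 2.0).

E60XX → F_EXX = 60 ksi.
Effective throat (given) t_e = 0.125 in.
A_we = 0.125 × 6.5 = 0.8125 in².
F_nw = 0.6 F_EXX = 36 ksi.
R_n/Ω = (36 × 0.8125) / 2.0 = 14.62 kip.

R_n/Ω ≈ 14.6 kip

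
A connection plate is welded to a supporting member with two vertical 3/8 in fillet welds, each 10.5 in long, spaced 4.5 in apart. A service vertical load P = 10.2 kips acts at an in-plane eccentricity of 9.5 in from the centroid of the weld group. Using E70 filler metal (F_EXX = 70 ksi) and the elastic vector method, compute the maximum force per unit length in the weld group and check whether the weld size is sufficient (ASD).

f_max ≈ 2.09 kip/in; adequate

Total weld length L_w = 21 in. Treat welds as unit-width lines.
Polar moment about centroid: J = 2[d³/12 + d(b/2)²] = 2[10.5³/12 + 10.5×2.25²] = 299.2 in³.
Direct shear f_v = P/L_w = 10.2 / 21 = 0.4857 kip/in (vertical).
Torsion M = P·e = 10.2 × 9.5 = 96.9 kip·in.
Critical point at (x, y) = (2.25, 5.25) from centroid. f_tx = M·y/J = 1.7 kip/in; f_ty = M·x/J = 0.7286 kip/in.
Resultant f_max = √[f_tx² + (f_v + f_ty)²] = √[1.7² + (0.4857 + 0.7286)²] = 2.089 kip/in.
Capacity per unit length: r_n/Ω = (1/2.0) × 0.6 × 70 × (0.707 × 0.375) = 5.568 kip/in.
2.089 ≤ 5.568 → adequate.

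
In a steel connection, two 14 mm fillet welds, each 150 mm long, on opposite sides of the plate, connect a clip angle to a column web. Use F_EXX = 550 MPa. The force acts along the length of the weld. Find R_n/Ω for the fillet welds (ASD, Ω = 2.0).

Effective throat t_e = 0.707 × 14 = 9.898 mm.
Total length L = 300 mm; A_we = 9.898 × 300 = 2969 mm².
F_nw = 0.6 F_EXX = 0.6 × 550 = 330 MPa.
R_n = 330 × 2969 × 10⁻³ = 979.9 kN; R_n/Ω = 979.9/2.0 = 490 kN.

R_n/Ω ≈ 490 kN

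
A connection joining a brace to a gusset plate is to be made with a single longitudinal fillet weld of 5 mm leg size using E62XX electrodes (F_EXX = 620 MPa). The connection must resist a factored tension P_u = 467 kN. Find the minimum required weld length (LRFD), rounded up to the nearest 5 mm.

L = 475 mm

Throat t_e = 0.707 × 5 = 3.535 mm.
φr_n = 0.75 × 0.6 × 620 × 3.535 × 10⁻³ = 0.9863 kN/mm.
L_req = P_u / φr_n = 467 / 0.9863 = 473.5 mm total.
Round up → use L = 475 mm.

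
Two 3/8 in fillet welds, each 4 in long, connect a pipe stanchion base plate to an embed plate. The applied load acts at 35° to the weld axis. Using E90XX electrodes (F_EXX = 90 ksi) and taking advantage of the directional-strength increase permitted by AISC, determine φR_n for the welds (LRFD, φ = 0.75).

φR_n ≈ 105 kip

t_e = 0.707 × 0.375 = 0.2651 in; A_we = 0.2651 × 8 = 2.121 in².
Directional factor: 1.0 + 0.5 sin^1.5(35°) = 1.217.
F_nw = 0.6 × 90 × 1.217 = 65.73 ksi.
φR_n = 0.75 × 65.73 × 2.121 = 104.6 kip.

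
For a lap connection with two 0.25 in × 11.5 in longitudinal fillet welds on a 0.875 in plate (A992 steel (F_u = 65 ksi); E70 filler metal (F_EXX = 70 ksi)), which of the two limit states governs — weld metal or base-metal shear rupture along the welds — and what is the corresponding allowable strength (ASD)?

R_n/Ω ≈ 85.4 kips (weld metal governs)

t_e = 0.707 × 0.25 = 0.1767 in; L = 23 in.
Weld metal: R_n/Ω = (1/2.0) × 0.6 × 70 × 0.1767 × 23 = 85.37 kips.
Base metal (shear rupture): R_n/Ω = (1/2.0) × 0.6 × 65 × 0.875 × 23 = 392.4 kips.
Governing: weld metal.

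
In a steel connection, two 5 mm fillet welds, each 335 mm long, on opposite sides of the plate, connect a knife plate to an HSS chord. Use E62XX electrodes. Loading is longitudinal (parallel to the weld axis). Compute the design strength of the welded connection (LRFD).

φR_n ≈ 661 kN

E62XX → F_EXX = 620 MPa.
Effective throat t_e = 0.707 × 5 = 3.535 mm.
Total length L = 670 mm; A_we = 3.535 × 670 = 2368 mm².
F_nw = 0.6 F_EXX = 0.6 × 620 = 372 MPa.
φR_n = 0.75 × 372 × 2368 × 10⁻³ = 660.8 kN.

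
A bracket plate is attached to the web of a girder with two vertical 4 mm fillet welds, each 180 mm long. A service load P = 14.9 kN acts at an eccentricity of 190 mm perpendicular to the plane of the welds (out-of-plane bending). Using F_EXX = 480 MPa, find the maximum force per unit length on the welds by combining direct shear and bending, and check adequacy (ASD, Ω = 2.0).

L_w = 2 × 180 = 360 mm; section modulus (unit throat) S = 2 × L²/6 = 10800 mm².
Direct shear f_v = P/L_w = 14.9×10³/360 = 41.39 N/mm.
Moment M = P × e = 14.9×10³ × 190 = 2831000 N·mm; bending f_b = M/S = 262.1 N/mm.
f_max = √(f_v² + f_b²) = √(41.39² + 262.1²) = 265.4 N/mm.
r_n/Ω = (1/2.0) × 0.6 × 480 × (0.707 × 4) = 407.2 N/mm → adequate.

f_max ≈ 265 N/mm; adequate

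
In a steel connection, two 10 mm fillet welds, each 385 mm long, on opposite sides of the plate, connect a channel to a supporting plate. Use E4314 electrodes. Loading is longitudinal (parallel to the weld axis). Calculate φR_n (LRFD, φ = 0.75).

φR_n ≈ 1050 kN

E43XX → F_EXX = 430 MPa.
Effective throat t_e = 0.707 × 10 = 7.07 mm.
Total length L = 770 mm; A_we = 7.07 × 770 = 5444 mm².
F_nw = 0.6 F_EXX = 0.6 × 430 = 258 MPa.
φR_n = 0.75 × 258 × 5444 × 10⁻³ = 1053 kN.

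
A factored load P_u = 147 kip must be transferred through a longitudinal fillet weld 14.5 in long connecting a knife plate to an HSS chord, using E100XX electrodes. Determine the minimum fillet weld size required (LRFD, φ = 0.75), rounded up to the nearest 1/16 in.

w = 3/8 in

E100XX → F_EXX = 100 ksi.
Total weld length L = 14.5 in.
Required throat t_e = P_u / (φ × 0.6 F_EXX × L) = 147 / (0.75 × 0.6 × 100 × 14.5) = 0.2253 in.
Required leg w = t_e / 0.707 = 0.3187 in → use 3/8 in.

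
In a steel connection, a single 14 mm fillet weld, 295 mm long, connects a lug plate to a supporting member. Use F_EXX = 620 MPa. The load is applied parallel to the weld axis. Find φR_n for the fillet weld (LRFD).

φR_n ≈ 815 kN

Effective throat t_e = 0.707 × 14 = 9.898 mm.
Total length L = 295 mm; A_we = 9.898 × 295 = 2920 mm².
F_nw = 0.6 F_EXX = 0.6 × 620 = 372 MPa.
φR_n = 0.75 × 372 × 2920 × 10⁻³ = 814.7 kN.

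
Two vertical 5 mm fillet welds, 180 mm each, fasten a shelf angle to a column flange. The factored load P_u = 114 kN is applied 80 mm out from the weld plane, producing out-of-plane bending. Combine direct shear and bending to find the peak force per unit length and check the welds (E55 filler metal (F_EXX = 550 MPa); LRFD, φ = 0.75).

L_w = 2 × 180 = 360 mm; section modulus (unit throat) S = 2 × L²/6 = 10800 mm².
Direct shear f_v = P/L_w = 114×10³/360 = 316.7 N/mm.
Moment M = P × e = 114×10³ × 80 = 9120000 N·mm; bending f_b = M/S = 844.4 N/mm.
f_max = √(f_v² + f_b²) = √(316.7² + 844.4²) = 901.9 N/mm.
φr_n = 0.75 × 0.6 × 550 × (0.707 × 5) = 874.9 N/mm → NOT adequate.

f_max ≈ 902 N/mm; NOT adequate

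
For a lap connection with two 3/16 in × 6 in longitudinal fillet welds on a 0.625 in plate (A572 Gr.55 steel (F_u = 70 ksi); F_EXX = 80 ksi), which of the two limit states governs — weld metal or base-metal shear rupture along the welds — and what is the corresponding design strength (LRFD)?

t_e = 0.707 × 0.1875 = 0.1326 in; L = 12 in.
Weld metal: φR_n = 0.75 × 0.6 × 80 × 0.1326 × 12 = 57.27 kips.
Base metal (shear rupture): φR_n = 0.75 × 0.6 × 70 × 0.625 × 12 = 236.2 kips.
Governing: weld metal.

φR_n ≈ 57.3 kips (weld metal governs)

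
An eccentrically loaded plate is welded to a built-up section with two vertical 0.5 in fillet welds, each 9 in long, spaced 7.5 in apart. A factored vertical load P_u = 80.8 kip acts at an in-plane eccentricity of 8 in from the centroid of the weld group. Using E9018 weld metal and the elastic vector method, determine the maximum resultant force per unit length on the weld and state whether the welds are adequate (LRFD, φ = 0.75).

f_max ≈ 13.4 kip/in; adequate

E90XX → F_EXX = 90 ksi.
Total weld length L_w = 18 in. Treat welds as unit-width lines.
Polar moment about centroid: J = 2[d³/12 + d(b/2)²] = 2[9³/12 + 9×3.75²] = 374.6 in³.
Direct shear f_v = P/L_w = 80.8 / 18 = 4.489 kip/in (vertical).
Torsion M = P·e = 80.8 × 8 = 646.4 kip·in.
Critical point at (x, y) = (3.75, 4.5) from centroid. f_tx = M·y/J = 7.765 kip/in; f_ty = M·x/J = 6.47 kip/in.
Resultant f_max = √[f_tx² + (f_v + f_ty)²] = √[7.765² + (4.489 + 6.47)²] = 13.43 kip/in.
Capacity per unit length: φr_n = 0.75 × 0.6 × 90 × (0.707 × 0.5) = 14.32 kip/in.
13.43 ≤ 14.32 → adequate.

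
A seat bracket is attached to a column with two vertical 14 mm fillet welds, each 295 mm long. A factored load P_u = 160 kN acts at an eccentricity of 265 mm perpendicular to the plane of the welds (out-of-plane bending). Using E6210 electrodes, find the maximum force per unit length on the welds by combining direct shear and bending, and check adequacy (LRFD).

f_max ≈ 1490 N/mm; adequate

E62XX → F_EXX = 620 MPa.
L_w = 2 × 295 = 590 mm; section modulus (unit throat) S = 2 × L²/6 = 29010 mm².
Direct shear f_v = P/L_w = 160×10³/590 = 271.2 N/mm.
Moment M = P × e = 160×10³ × 265 = 42400000 N·mm; bending f_b = M/S = 1462 N/mm.
f_max = √(f_v² + f_b²) = √(271.2² + 1462²) = 1487 N/mm.
φr_n = 0.75 × 0.6 × 620 × (0.707 × 14) = 2762 N/mm → adequate.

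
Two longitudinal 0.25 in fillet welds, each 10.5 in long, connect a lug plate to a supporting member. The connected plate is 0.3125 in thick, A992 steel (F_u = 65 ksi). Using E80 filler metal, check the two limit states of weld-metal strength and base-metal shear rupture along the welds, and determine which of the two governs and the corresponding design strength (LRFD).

φR_n ≈ 134 kip (weld metal governs)

E80XX → F_EXX = 80 ksi.
t_e = 0.707 × 0.25 = 0.1767 in; L = 21 in.
Weld metal: φR_n = 0.75 × 0.6 × 80 × 0.1767 × 21 = 133.6 kip.
Base metal (shear rupture): φR_n = 0.75 × 0.6 × 65 × 0.3125 × 21 = 192 kip.
Governing: weld metal.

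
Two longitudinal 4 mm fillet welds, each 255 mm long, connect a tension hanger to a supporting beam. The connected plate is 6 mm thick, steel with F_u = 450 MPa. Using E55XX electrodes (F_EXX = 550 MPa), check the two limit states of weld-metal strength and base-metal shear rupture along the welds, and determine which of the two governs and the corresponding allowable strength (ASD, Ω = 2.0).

R_n/Ω ≈ 238 kN (weld metal governs)

t_e = 0.707 × 4 = 2.828 mm; L = 510 mm.
Weld metal: R_n/Ω = (1/2.0) × 0.6 × 550 × 2.828 × 510 × 10⁻³ = 238 kN.
Base metal (shear rupture): R_n/Ω = (1/2.0) × 0.6 × 450 × 6 × 510 × 10⁻³ = 413.1 kN.
Governing: weld metal.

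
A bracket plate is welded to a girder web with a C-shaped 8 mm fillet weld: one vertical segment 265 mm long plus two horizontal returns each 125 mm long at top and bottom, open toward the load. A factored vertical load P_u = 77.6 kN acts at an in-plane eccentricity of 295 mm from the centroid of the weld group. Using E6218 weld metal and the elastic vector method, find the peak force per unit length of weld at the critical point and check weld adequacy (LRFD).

E62XX → F_EXX = 620 MPa.
Total weld length L_w = 515 mm. Treat welds as unit-width lines.
Centroid: x̄ = 2×125×62.5 / 515 = 30.34 mm from the vertical weld.
Polar moment about centroid: J = I_x + I_y = [265³/12 + 2×125×132.5²] + [265×30.34² + 2(125³/12 + 125×32.16²)] = 6768000 mm³.
Direct shear f_v = P/L_w = 77.6×10³ / 515 = 150.7 N/mm (vertical).
Torsion M = P·e = 77.6×10³ × 295 = 22892000 N·mm.
Critical point at (x, y) = (94.66, 132.5) from centroid. f_tx = M·y/J = 448.2 N/mm; f_ty = M·x/J = 320.2 N/mm.
Resultant f_max = √[f_tx² + (f_v + f_ty)²] = √[448.2² + (150.7 + 320.2)²] = 650.1 N/mm.
Capacity per unit length: φr_n = 0.75 × 0.6 × 620 × (0.707 × 8) = 1578 N/mm.
650.1 ≤ 1578 → adequate.

f_max ≈ 650 N/mm; adequate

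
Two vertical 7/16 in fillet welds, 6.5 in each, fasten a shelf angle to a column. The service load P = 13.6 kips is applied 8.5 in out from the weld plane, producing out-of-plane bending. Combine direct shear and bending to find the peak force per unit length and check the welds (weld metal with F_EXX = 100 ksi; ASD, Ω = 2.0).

f_max ≈ 8.27 kip/in; adequate

L_w = 2 × 6.5 = 13 in; section modulus (unit throat) S = 2 × L²/6 = 14.08 in².
Direct shear f_v = P/L_w = 13.6/13 = 1.046 kip/in.
Moment M = P × e = 13.6 × 8.5 = 115.6 kip·in; bending f_b = M/S = 8.208 kip/in.
f_max = √(f_v² + f_b²) = √(1.046² + 8.208²) = 8.275 kip/in.
r_n/Ω = (1/2.0) × 0.6 × 100 × (0.707 × 0.4375) = 9.279 kip/in → adequate.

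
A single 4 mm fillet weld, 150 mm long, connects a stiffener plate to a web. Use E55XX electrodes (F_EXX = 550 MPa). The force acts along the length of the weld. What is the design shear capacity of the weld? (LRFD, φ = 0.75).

Effective throat t_e = 0.707 × 4 = 2.828 mm.
Total length L = 150 mm; A_we = 2.828 × 150 = 424.2 mm².
F_nw = 0.6 F_EXX = 0.6 × 550 = 330 MPa.
φR_n = 0.75 × 330 × 424.2 × 10⁻³ = 105 kN.

φR_n ≈ 105 kN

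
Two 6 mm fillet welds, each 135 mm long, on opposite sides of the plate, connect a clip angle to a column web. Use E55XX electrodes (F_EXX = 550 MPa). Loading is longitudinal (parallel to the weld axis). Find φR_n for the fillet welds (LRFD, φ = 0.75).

φR_n ≈ 283 kN

Effective throat t_e = 0.707 × 6 = 4.242 mm.
Total length L = 270 mm; A_we = 4.242 × 270 = 1145 mm².
F_nw = 0.6 F_EXX = 0.6 × 550 = 330 MPa.
φR_n = 0.75 × 330 × 1145 × 10⁻³ = 283.5 kN.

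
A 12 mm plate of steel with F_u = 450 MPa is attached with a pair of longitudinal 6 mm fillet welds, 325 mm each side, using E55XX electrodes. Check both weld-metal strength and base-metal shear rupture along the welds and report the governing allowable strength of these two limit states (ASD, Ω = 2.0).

R_n/Ω ≈ 455 kN (weld metal governs)

E55XX → F_EXX = 550 MPa.
t_e = 0.707 × 6 = 4.242 mm; L = 650 mm.
Weld metal: R_n/Ω = (1/2.0) × 0.6 × 550 × 4.242 × 650 × 10⁻³ = 455 kN.
Base metal (shear rupture): R_n/Ω = (1/2.0) × 0.6 × 450 × 12 × 650 × 10⁻³ = 1053 kN.
Governing: weld metal.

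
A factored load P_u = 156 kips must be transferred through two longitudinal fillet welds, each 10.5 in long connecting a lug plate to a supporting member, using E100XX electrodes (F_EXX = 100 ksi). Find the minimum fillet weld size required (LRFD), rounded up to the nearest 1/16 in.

w = 1/4 in

Total weld length L = 21 in.
Required throat t_e = P_u / (φ × 0.6 F_EXX × L) = 156 / (0.75 × 0.6 × 100 × 21) = 0.1651 in.
Required leg w = t_e / 0.707 = 0.2335 in → use 1/4 in.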